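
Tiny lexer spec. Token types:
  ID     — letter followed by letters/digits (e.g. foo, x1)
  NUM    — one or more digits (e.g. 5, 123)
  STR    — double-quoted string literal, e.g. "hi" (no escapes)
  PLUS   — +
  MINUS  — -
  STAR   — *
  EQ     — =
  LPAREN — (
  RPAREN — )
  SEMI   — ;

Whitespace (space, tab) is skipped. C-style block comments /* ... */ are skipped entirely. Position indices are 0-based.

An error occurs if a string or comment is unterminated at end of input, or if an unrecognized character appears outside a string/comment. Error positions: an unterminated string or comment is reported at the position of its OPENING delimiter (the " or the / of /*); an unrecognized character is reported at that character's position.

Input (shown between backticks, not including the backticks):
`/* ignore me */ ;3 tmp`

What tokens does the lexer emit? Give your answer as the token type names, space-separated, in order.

Answer: SEMI NUM ID

Derivation:
pos=0: enter COMMENT mode (saw '/*')
exit COMMENT mode (now at pos=15)
pos=16: emit SEMI ';'
pos=17: emit NUM '3' (now at pos=18)
pos=19: emit ID 'tmp' (now at pos=22)
DONE. 3 tokens: [SEMI, NUM, ID]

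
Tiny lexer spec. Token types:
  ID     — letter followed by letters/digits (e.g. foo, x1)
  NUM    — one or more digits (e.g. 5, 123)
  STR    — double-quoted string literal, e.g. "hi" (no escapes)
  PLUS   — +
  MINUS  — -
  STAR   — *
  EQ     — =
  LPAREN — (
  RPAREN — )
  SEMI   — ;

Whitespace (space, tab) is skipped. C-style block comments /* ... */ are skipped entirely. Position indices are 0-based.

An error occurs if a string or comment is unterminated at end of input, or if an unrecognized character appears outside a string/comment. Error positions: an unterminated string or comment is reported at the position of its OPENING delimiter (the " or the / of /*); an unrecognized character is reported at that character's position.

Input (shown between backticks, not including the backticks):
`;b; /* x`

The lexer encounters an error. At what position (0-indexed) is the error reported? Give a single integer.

pos=0: emit SEMI ';'
pos=1: emit ID 'b' (now at pos=2)
pos=2: emit SEMI ';'
pos=4: enter COMMENT mode (saw '/*')
pos=4: ERROR — unterminated comment (reached EOF)

Answer: 4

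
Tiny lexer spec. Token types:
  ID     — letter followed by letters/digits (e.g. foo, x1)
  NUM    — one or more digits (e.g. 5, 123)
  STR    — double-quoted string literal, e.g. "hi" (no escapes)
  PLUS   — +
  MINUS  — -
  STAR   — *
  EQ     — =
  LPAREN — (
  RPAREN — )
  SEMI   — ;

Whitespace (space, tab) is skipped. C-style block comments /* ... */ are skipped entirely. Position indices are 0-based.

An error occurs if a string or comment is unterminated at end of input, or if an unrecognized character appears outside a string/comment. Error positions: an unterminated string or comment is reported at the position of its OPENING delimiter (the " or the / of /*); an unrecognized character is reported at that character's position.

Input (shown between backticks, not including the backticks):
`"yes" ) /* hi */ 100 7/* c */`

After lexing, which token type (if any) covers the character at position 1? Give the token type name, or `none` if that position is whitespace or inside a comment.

pos=0: enter STRING mode
pos=0: emit STR "yes" (now at pos=5)
pos=6: emit RPAREN ')'
pos=8: enter COMMENT mode (saw '/*')
exit COMMENT mode (now at pos=16)
pos=17: emit NUM '100' (now at pos=20)
pos=21: emit NUM '7' (now at pos=22)
pos=22: enter COMMENT mode (saw '/*')
exit COMMENT mode (now at pos=29)
DONE. 4 tokens: [STR, RPAREN, NUM, NUM]
Position 1: char is 'y' -> STR

Answer: STR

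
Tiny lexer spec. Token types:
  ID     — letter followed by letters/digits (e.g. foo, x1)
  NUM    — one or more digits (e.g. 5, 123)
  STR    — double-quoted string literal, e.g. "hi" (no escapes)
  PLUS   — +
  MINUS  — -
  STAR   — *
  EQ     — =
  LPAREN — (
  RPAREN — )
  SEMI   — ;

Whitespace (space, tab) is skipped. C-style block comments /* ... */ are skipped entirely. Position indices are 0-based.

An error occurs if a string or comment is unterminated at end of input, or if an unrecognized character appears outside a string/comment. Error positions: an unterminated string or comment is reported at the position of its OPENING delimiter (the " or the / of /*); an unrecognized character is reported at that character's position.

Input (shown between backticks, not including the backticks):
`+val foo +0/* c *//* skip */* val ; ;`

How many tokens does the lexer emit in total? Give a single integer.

pos=0: emit PLUS '+'
pos=1: emit ID 'val' (now at pos=4)
pos=5: emit ID 'foo' (now at pos=8)
pos=9: emit PLUS '+'
pos=10: emit NUM '0' (now at pos=11)
pos=11: enter COMMENT mode (saw '/*')
exit COMMENT mode (now at pos=18)
pos=18: enter COMMENT mode (saw '/*')
exit COMMENT mode (now at pos=28)
pos=28: emit STAR '*'
pos=30: emit ID 'val' (now at pos=33)
pos=34: emit SEMI ';'
pos=36: emit SEMI ';'
DONE. 9 tokens: [PLUS, ID, ID, PLUS, NUM, STAR, ID, SEMI, SEMI]

Answer: 9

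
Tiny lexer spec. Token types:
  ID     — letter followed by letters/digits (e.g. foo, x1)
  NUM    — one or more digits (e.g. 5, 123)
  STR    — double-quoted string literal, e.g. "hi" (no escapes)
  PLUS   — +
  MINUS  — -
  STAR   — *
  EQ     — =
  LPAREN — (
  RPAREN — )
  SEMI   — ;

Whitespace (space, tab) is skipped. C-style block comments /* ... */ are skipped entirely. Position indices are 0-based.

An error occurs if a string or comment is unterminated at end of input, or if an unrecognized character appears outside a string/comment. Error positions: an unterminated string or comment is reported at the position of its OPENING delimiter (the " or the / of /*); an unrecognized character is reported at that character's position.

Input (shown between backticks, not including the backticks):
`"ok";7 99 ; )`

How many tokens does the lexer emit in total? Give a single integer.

pos=0: enter STRING mode
pos=0: emit STR "ok" (now at pos=4)
pos=4: emit SEMI ';'
pos=5: emit NUM '7' (now at pos=6)
pos=7: emit NUM '99' (now at pos=9)
pos=10: emit SEMI ';'
pos=12: emit RPAREN ')'
DONE. 6 tokens: [STR, SEMI, NUM, NUM, SEMI, RPAREN]

Answer: 6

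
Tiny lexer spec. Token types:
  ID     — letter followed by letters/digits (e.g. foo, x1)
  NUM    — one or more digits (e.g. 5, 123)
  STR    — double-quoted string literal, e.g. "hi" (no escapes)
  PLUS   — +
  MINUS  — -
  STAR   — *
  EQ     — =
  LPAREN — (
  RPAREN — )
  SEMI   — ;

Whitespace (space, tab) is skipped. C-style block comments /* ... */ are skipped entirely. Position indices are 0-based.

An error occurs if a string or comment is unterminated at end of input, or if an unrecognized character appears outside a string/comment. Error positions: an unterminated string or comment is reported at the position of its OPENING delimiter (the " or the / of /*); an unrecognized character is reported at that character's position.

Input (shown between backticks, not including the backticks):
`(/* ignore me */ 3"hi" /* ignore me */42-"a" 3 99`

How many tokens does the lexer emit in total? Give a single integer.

Answer: 8

Derivation:
pos=0: emit LPAREN '('
pos=1: enter COMMENT mode (saw '/*')
exit COMMENT mode (now at pos=16)
pos=17: emit NUM '3' (now at pos=18)
pos=18: enter STRING mode
pos=18: emit STR "hi" (now at pos=22)
pos=23: enter COMMENT mode (saw '/*')
exit COMMENT mode (now at pos=38)
pos=38: emit NUM '42' (now at pos=40)
pos=40: emit MINUS '-'
pos=41: enter STRING mode
pos=41: emit STR "a" (now at pos=44)
pos=45: emit NUM '3' (now at pos=46)
pos=47: emit NUM '99' (now at pos=49)
DONE. 8 tokens: [LPAREN, NUM, STR, NUM, MINUS, STR, NUM, NUM]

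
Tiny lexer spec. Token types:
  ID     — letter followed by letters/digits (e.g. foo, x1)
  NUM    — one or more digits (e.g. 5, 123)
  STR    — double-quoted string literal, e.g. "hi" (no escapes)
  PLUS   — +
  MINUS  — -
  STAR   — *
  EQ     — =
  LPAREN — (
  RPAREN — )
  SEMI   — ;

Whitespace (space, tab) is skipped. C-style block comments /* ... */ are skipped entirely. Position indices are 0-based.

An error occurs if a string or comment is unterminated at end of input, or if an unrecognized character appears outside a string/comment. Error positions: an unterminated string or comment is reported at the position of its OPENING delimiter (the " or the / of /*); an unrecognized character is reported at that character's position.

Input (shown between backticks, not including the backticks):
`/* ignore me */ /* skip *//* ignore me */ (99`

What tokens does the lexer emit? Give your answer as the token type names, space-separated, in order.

Answer: LPAREN NUM

Derivation:
pos=0: enter COMMENT mode (saw '/*')
exit COMMENT mode (now at pos=15)
pos=16: enter COMMENT mode (saw '/*')
exit COMMENT mode (now at pos=26)
pos=26: enter COMMENT mode (saw '/*')
exit COMMENT mode (now at pos=41)
pos=42: emit LPAREN '('
pos=43: emit NUM '99' (now at pos=45)
DONE. 2 tokens: [LPAREN, NUM]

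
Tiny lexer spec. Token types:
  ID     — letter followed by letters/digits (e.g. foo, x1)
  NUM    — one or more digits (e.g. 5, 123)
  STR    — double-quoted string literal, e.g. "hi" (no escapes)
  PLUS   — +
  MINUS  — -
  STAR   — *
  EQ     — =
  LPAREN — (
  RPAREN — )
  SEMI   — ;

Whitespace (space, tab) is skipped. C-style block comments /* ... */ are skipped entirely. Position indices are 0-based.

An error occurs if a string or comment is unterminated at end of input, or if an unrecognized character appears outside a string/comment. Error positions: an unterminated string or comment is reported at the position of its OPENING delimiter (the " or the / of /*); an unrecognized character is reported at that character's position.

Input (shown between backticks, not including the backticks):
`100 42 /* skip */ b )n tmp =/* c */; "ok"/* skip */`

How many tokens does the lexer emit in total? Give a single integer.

Answer: 9

Derivation:
pos=0: emit NUM '100' (now at pos=3)
pos=4: emit NUM '42' (now at pos=6)
pos=7: enter COMMENT mode (saw '/*')
exit COMMENT mode (now at pos=17)
pos=18: emit ID 'b' (now at pos=19)
pos=20: emit RPAREN ')'
pos=21: emit ID 'n' (now at pos=22)
pos=23: emit ID 'tmp' (now at pos=26)
pos=27: emit EQ '='
pos=28: enter COMMENT mode (saw '/*')
exit COMMENT mode (now at pos=35)
pos=35: emit SEMI ';'
pos=37: enter STRING mode
pos=37: emit STR "ok" (now at pos=41)
pos=41: enter COMMENT mode (saw '/*')
exit COMMENT mode (now at pos=51)
DONE. 9 tokens: [NUM, NUM, ID, RPAREN, ID, ID, EQ, SEMI, STR]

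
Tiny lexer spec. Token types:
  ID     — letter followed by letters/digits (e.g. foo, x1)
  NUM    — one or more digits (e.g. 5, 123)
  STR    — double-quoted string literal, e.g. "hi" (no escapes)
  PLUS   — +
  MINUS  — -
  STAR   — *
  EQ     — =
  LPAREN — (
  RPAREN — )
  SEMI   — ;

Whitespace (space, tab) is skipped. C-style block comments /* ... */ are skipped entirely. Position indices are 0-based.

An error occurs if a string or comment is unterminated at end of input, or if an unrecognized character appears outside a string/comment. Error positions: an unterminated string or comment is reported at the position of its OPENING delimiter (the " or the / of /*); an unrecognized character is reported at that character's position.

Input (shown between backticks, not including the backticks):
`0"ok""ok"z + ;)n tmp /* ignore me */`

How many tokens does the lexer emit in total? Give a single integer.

pos=0: emit NUM '0' (now at pos=1)
pos=1: enter STRING mode
pos=1: emit STR "ok" (now at pos=5)
pos=5: enter STRING mode
pos=5: emit STR "ok" (now at pos=9)
pos=9: emit ID 'z' (now at pos=10)
pos=11: emit PLUS '+'
pos=13: emit SEMI ';'
pos=14: emit RPAREN ')'
pos=15: emit ID 'n' (now at pos=16)
pos=17: emit ID 'tmp' (now at pos=20)
pos=21: enter COMMENT mode (saw '/*')
exit COMMENT mode (now at pos=36)
DONE. 9 tokens: [NUM, STR, STR, ID, PLUS, SEMI, RPAREN, ID, ID]

Answer: 9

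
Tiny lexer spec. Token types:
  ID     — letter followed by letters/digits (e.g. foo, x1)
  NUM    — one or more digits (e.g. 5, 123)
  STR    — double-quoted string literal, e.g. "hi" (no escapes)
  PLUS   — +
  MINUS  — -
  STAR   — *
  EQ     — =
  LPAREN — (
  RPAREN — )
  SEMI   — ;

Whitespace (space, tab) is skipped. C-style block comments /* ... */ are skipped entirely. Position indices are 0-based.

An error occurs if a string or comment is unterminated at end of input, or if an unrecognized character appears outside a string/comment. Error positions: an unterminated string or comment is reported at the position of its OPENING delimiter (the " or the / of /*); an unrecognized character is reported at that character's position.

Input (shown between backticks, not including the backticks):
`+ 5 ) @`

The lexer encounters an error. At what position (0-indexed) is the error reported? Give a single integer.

pos=0: emit PLUS '+'
pos=2: emit NUM '5' (now at pos=3)
pos=4: emit RPAREN ')'
pos=6: ERROR — unrecognized char '@'

Answer: 6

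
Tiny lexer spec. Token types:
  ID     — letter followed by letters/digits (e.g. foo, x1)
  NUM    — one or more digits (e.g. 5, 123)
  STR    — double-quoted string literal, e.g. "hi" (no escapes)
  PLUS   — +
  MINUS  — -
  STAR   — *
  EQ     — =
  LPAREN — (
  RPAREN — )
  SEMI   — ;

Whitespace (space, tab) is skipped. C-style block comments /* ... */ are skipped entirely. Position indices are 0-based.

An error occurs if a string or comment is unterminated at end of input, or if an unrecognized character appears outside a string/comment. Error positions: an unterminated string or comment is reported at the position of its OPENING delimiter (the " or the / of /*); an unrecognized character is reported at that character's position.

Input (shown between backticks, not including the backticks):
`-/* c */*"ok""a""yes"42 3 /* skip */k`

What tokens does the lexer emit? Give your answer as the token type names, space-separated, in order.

pos=0: emit MINUS '-'
pos=1: enter COMMENT mode (saw '/*')
exit COMMENT mode (now at pos=8)
pos=8: emit STAR '*'
pos=9: enter STRING mode
pos=9: emit STR "ok" (now at pos=13)
pos=13: enter STRING mode
pos=13: emit STR "a" (now at pos=16)
pos=16: enter STRING mode
pos=16: emit STR "yes" (now at pos=21)
pos=21: emit NUM '42' (now at pos=23)
pos=24: emit NUM '3' (now at pos=25)
pos=26: enter COMMENT mode (saw '/*')
exit COMMENT mode (now at pos=36)
pos=36: emit ID 'k' (now at pos=37)
DONE. 8 tokens: [MINUS, STAR, STR, STR, STR, NUM, NUM, ID]

Answer: MINUS STAR STR STR STR NUM NUM ID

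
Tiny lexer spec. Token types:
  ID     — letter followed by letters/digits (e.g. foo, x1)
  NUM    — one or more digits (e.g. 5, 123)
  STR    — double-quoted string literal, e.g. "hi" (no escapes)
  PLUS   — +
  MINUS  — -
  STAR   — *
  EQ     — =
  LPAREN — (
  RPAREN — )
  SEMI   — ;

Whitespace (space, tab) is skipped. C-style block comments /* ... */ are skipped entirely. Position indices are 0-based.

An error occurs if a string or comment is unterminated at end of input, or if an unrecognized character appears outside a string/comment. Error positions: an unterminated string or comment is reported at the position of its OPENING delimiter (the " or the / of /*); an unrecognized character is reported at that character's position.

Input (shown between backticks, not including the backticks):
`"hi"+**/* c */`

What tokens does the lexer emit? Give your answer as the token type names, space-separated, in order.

Answer: STR PLUS STAR STAR

Derivation:
pos=0: enter STRING mode
pos=0: emit STR "hi" (now at pos=4)
pos=4: emit PLUS '+'
pos=5: emit STAR '*'
pos=6: emit STAR '*'
pos=7: enter COMMENT mode (saw '/*')
exit COMMENT mode (now at pos=14)
DONE. 4 tokens: [STR, PLUS, STAR, STAR]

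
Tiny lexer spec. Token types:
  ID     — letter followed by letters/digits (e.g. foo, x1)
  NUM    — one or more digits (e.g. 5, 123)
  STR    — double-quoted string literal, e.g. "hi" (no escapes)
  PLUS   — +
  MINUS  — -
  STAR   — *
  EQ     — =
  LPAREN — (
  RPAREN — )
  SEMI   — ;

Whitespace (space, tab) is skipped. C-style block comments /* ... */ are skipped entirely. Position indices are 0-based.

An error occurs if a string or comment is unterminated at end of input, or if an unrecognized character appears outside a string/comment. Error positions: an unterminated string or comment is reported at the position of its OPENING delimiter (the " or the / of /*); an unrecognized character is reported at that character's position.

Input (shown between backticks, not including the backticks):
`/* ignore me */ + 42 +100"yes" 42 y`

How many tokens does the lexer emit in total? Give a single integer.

Answer: 7

Derivation:
pos=0: enter COMMENT mode (saw '/*')
exit COMMENT mode (now at pos=15)
pos=16: emit PLUS '+'
pos=18: emit NUM '42' (now at pos=20)
pos=21: emit PLUS '+'
pos=22: emit NUM '100' (now at pos=25)
pos=25: enter STRING mode
pos=25: emit STR "yes" (now at pos=30)
pos=31: emit NUM '42' (now at pos=33)
pos=34: emit ID 'y' (now at pos=35)
DONE. 7 tokens: [PLUS, NUM, PLUS, NUM, STR, NUM, ID]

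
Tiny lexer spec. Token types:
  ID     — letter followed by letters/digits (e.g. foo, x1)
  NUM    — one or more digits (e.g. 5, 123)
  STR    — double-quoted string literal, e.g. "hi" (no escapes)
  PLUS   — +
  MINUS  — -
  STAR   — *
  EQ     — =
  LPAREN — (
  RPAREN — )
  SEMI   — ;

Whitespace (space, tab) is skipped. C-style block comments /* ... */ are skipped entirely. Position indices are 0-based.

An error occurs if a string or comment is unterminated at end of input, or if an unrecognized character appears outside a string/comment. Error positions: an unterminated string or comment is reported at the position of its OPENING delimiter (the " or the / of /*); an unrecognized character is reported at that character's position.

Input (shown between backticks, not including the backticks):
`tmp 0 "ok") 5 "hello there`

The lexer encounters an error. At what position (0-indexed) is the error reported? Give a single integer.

Answer: 14

Derivation:
pos=0: emit ID 'tmp' (now at pos=3)
pos=4: emit NUM '0' (now at pos=5)
pos=6: enter STRING mode
pos=6: emit STR "ok" (now at pos=10)
pos=10: emit RPAREN ')'
pos=12: emit NUM '5' (now at pos=13)
pos=14: enter STRING mode
pos=14: ERROR — unterminated string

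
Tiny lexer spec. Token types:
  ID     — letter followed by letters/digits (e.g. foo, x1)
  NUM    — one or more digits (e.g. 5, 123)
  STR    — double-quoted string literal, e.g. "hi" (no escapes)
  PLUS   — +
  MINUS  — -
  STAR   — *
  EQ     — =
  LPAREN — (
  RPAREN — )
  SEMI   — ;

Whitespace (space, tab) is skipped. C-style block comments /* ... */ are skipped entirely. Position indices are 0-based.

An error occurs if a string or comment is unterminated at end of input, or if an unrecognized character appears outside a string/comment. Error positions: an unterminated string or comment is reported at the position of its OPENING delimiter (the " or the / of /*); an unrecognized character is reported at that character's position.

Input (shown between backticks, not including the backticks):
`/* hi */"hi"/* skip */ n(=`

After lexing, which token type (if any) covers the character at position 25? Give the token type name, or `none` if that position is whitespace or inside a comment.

pos=0: enter COMMENT mode (saw '/*')
exit COMMENT mode (now at pos=8)
pos=8: enter STRING mode
pos=8: emit STR "hi" (now at pos=12)
pos=12: enter COMMENT mode (saw '/*')
exit COMMENT mode (now at pos=22)
pos=23: emit ID 'n' (now at pos=24)
pos=24: emit LPAREN '('
pos=25: emit EQ '='
DONE. 4 tokens: [STR, ID, LPAREN, EQ]
Position 25: char is '=' -> EQ

Answer: EQ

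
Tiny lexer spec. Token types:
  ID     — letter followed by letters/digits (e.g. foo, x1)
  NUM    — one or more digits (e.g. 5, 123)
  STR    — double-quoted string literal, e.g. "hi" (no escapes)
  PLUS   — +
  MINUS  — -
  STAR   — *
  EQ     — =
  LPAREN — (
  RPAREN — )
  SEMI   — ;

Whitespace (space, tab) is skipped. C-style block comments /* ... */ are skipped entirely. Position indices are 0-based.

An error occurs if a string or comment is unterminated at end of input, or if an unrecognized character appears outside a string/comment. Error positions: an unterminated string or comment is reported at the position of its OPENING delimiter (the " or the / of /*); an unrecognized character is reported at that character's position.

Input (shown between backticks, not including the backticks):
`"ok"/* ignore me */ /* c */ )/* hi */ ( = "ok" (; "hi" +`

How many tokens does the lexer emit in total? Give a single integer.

Answer: 9

Derivation:
pos=0: enter STRING mode
pos=0: emit STR "ok" (now at pos=4)
pos=4: enter COMMENT mode (saw '/*')
exit COMMENT mode (now at pos=19)
pos=20: enter COMMENT mode (saw '/*')
exit COMMENT mode (now at pos=27)
pos=28: emit RPAREN ')'
pos=29: enter COMMENT mode (saw '/*')
exit COMMENT mode (now at pos=37)
pos=38: emit LPAREN '('
pos=40: emit EQ '='
pos=42: enter STRING mode
pos=42: emit STR "ok" (now at pos=46)
pos=47: emit LPAREN '('
pos=48: emit SEMI ';'
pos=50: enter STRING mode
pos=50: emit STR "hi" (now at pos=54)
pos=55: emit PLUS '+'
DONE. 9 tokens: [STR, RPAREN, LPAREN, EQ, STR, LPAREN, SEMI, STR, PLUS]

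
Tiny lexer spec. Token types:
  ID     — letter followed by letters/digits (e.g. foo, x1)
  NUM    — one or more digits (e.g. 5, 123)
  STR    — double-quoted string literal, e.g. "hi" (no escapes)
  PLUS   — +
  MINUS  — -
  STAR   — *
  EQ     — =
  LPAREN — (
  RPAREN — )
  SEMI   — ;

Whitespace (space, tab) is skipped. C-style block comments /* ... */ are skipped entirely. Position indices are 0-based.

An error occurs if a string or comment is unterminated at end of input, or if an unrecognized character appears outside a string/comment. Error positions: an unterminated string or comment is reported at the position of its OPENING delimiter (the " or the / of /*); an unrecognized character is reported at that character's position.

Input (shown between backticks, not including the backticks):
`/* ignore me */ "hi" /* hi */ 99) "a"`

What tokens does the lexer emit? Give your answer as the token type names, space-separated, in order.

Answer: STR NUM RPAREN STR

Derivation:
pos=0: enter COMMENT mode (saw '/*')
exit COMMENT mode (now at pos=15)
pos=16: enter STRING mode
pos=16: emit STR "hi" (now at pos=20)
pos=21: enter COMMENT mode (saw '/*')
exit COMMENT mode (now at pos=29)
pos=30: emit NUM '99' (now at pos=32)
pos=32: emit RPAREN ')'
pos=34: enter STRING mode
pos=34: emit STR "a" (now at pos=37)
DONE. 4 tokens: [STR, NUM, RPAREN, STR]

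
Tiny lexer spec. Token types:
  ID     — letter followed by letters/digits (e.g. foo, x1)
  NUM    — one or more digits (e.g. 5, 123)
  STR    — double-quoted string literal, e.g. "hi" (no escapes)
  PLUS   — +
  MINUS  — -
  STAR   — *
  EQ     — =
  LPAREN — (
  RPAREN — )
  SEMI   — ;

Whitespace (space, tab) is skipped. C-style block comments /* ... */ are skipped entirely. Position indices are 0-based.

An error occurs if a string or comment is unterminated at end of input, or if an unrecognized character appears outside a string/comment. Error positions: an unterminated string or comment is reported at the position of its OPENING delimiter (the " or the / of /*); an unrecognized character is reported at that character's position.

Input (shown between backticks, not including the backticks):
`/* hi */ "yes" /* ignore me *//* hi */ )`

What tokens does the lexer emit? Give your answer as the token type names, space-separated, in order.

pos=0: enter COMMENT mode (saw '/*')
exit COMMENT mode (now at pos=8)
pos=9: enter STRING mode
pos=9: emit STR "yes" (now at pos=14)
pos=15: enter COMMENT mode (saw '/*')
exit COMMENT mode (now at pos=30)
pos=30: enter COMMENT mode (saw '/*')
exit COMMENT mode (now at pos=38)
pos=39: emit RPAREN ')'
DONE. 2 tokens: [STR, RPAREN]

Answer: STR RPAREN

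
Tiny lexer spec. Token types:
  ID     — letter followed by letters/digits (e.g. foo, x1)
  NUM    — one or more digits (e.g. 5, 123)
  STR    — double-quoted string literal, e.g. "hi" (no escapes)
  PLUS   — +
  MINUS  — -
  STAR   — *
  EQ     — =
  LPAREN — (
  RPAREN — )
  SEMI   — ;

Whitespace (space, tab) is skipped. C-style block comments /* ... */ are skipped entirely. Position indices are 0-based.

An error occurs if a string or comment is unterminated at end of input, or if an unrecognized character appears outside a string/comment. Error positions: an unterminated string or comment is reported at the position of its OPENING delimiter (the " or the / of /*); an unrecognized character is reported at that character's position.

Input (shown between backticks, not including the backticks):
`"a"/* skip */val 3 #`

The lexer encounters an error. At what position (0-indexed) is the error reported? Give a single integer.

pos=0: enter STRING mode
pos=0: emit STR "a" (now at pos=3)
pos=3: enter COMMENT mode (saw '/*')
exit COMMENT mode (now at pos=13)
pos=13: emit ID 'val' (now at pos=16)
pos=17: emit NUM '3' (now at pos=18)
pos=19: ERROR — unrecognized char '#'

Answer: 19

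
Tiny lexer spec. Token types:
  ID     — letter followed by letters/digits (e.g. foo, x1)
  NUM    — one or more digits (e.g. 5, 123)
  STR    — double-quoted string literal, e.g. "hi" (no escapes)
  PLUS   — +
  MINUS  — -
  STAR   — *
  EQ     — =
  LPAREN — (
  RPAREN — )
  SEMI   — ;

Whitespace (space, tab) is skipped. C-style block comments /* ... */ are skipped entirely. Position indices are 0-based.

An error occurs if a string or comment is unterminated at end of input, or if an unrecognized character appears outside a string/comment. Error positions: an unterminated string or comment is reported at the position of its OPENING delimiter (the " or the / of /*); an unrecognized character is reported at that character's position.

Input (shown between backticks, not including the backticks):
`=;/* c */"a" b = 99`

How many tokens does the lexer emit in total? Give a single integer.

Answer: 6

Derivation:
pos=0: emit EQ '='
pos=1: emit SEMI ';'
pos=2: enter COMMENT mode (saw '/*')
exit COMMENT mode (now at pos=9)
pos=9: enter STRING mode
pos=9: emit STR "a" (now at pos=12)
pos=13: emit ID 'b' (now at pos=14)
pos=15: emit EQ '='
pos=17: emit NUM '99' (now at pos=19)
DONE. 6 tokens: [EQ, SEMI, STR, ID, EQ, NUM]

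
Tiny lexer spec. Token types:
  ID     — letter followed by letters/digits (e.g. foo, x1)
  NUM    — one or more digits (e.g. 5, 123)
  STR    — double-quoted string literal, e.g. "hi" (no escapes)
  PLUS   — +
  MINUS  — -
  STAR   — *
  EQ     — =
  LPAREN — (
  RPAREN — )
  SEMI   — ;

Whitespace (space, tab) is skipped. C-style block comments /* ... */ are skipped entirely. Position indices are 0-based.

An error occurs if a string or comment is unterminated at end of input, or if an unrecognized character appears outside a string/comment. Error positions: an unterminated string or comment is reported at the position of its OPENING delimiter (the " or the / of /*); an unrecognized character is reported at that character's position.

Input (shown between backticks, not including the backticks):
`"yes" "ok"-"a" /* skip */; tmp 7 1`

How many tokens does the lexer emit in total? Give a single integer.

pos=0: enter STRING mode
pos=0: emit STR "yes" (now at pos=5)
pos=6: enter STRING mode
pos=6: emit STR "ok" (now at pos=10)
pos=10: emit MINUS '-'
pos=11: enter STRING mode
pos=11: emit STR "a" (now at pos=14)
pos=15: enter COMMENT mode (saw '/*')
exit COMMENT mode (now at pos=25)
pos=25: emit SEMI ';'
pos=27: emit ID 'tmp' (now at pos=30)
pos=31: emit NUM '7' (now at pos=32)
pos=33: emit NUM '1' (now at pos=34)
DONE. 8 tokens: [STR, STR, MINUS, STR, SEMI, ID, NUM, NUM]

Answer: 8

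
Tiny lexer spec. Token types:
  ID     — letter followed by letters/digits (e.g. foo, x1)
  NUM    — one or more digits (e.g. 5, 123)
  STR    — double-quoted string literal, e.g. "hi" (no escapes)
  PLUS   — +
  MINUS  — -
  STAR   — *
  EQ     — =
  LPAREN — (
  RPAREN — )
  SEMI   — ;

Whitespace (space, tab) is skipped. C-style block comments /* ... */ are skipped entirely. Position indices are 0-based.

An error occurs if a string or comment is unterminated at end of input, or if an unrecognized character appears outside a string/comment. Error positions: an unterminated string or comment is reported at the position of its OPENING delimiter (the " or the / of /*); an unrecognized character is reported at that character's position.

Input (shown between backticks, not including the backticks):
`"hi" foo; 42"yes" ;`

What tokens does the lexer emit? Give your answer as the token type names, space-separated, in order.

Answer: STR ID SEMI NUM STR SEMI

Derivation:
pos=0: enter STRING mode
pos=0: emit STR "hi" (now at pos=4)
pos=5: emit ID 'foo' (now at pos=8)
pos=8: emit SEMI ';'
pos=10: emit NUM '42' (now at pos=12)
pos=12: enter STRING mode
pos=12: emit STR "yes" (now at pos=17)
pos=18: emit SEMI ';'
DONE. 6 tokens: [STR, ID, SEMI, NUM, STR, SEMI]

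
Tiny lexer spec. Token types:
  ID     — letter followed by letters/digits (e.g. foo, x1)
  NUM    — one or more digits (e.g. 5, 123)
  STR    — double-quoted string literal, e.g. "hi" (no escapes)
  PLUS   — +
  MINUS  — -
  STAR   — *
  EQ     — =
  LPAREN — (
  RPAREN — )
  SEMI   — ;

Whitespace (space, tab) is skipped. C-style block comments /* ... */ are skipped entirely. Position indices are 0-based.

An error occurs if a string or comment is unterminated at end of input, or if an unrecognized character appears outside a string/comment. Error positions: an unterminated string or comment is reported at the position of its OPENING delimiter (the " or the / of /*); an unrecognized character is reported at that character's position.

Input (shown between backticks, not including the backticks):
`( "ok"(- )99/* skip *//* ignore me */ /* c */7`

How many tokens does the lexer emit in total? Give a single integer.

pos=0: emit LPAREN '('
pos=2: enter STRING mode
pos=2: emit STR "ok" (now at pos=6)
pos=6: emit LPAREN '('
pos=7: emit MINUS '-'
pos=9: emit RPAREN ')'
pos=10: emit NUM '99' (now at pos=12)
pos=12: enter COMMENT mode (saw '/*')
exit COMMENT mode (now at pos=22)
pos=22: enter COMMENT mode (saw '/*')
exit COMMENT mode (now at pos=37)
pos=38: enter COMMENT mode (saw '/*')
exit COMMENT mode (now at pos=45)
pos=45: emit NUM '7' (now at pos=46)
DONE. 7 tokens: [LPAREN, STR, LPAREN, MINUS, RPAREN, NUM, NUM]

Answer: 7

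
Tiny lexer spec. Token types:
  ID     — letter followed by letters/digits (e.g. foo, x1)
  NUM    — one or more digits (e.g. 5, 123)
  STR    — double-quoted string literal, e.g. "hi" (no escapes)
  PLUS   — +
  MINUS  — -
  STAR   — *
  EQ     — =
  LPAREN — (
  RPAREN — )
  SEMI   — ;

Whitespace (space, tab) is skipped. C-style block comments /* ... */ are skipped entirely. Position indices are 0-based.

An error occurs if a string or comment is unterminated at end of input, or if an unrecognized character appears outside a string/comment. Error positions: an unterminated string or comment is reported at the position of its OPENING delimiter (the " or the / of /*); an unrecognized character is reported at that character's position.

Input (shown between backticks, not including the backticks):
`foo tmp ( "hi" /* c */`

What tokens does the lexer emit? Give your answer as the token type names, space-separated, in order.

pos=0: emit ID 'foo' (now at pos=3)
pos=4: emit ID 'tmp' (now at pos=7)
pos=8: emit LPAREN '('
pos=10: enter STRING mode
pos=10: emit STR "hi" (now at pos=14)
pos=15: enter COMMENT mode (saw '/*')
exit COMMENT mode (now at pos=22)
DONE. 4 tokens: [ID, ID, LPAREN, STR]

Answer: ID ID LPAREN STR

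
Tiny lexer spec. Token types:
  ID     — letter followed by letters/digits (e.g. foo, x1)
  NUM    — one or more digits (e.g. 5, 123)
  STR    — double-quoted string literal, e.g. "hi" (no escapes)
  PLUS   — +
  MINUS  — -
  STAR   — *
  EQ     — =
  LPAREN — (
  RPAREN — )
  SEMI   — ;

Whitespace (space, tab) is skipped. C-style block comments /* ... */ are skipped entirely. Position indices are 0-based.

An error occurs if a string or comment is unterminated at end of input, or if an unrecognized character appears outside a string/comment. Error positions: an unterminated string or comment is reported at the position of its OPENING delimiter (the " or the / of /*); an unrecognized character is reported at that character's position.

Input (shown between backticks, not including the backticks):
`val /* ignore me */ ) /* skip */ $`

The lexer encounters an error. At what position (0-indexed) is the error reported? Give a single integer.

pos=0: emit ID 'val' (now at pos=3)
pos=4: enter COMMENT mode (saw '/*')
exit COMMENT mode (now at pos=19)
pos=20: emit RPAREN ')'
pos=22: enter COMMENT mode (saw '/*')
exit COMMENT mode (now at pos=32)
pos=33: ERROR — unrecognized char '$'

Answer: 33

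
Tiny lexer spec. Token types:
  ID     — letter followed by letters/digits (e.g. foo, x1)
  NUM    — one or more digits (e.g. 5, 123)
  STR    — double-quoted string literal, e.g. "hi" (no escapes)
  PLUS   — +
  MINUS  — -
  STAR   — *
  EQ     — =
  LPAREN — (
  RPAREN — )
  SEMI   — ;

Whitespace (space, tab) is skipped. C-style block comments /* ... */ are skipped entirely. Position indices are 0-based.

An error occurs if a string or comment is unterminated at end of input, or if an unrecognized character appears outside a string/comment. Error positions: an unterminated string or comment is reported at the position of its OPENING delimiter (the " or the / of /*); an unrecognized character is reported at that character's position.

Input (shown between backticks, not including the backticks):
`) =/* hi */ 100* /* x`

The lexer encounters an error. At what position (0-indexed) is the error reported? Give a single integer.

Answer: 17

Derivation:
pos=0: emit RPAREN ')'
pos=2: emit EQ '='
pos=3: enter COMMENT mode (saw '/*')
exit COMMENT mode (now at pos=11)
pos=12: emit NUM '100' (now at pos=15)
pos=15: emit STAR '*'
pos=17: enter COMMENT mode (saw '/*')
pos=17: ERROR — unterminated comment (reached EOF)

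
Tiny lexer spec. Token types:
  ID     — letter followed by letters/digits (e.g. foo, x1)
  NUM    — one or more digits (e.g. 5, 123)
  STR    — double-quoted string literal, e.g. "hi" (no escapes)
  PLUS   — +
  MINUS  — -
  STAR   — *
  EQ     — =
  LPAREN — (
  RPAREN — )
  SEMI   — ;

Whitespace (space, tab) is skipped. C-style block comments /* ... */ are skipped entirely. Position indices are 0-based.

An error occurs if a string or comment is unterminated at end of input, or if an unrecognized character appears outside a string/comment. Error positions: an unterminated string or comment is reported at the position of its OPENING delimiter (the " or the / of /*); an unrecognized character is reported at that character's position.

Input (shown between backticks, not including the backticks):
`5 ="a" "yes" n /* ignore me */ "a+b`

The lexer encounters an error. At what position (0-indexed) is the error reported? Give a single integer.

Answer: 31

Derivation:
pos=0: emit NUM '5' (now at pos=1)
pos=2: emit EQ '='
pos=3: enter STRING mode
pos=3: emit STR "a" (now at pos=6)
pos=7: enter STRING mode
pos=7: emit STR "yes" (now at pos=12)
pos=13: emit ID 'n' (now at pos=14)
pos=15: enter COMMENT mode (saw '/*')
exit COMMENT mode (now at pos=30)
pos=31: enter STRING mode
pos=31: ERROR — unterminated string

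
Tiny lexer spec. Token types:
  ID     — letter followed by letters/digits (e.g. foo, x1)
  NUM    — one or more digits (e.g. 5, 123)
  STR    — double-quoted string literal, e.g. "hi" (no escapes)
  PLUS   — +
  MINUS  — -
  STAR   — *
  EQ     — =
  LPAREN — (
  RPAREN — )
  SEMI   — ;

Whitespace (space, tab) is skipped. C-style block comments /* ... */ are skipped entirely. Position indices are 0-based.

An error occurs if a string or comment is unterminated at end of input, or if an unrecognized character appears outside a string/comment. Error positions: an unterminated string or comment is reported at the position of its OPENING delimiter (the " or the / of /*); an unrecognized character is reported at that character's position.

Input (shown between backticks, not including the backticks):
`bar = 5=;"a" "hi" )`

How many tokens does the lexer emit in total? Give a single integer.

Answer: 8

Derivation:
pos=0: emit ID 'bar' (now at pos=3)
pos=4: emit EQ '='
pos=6: emit NUM '5' (now at pos=7)
pos=7: emit EQ '='
pos=8: emit SEMI ';'
pos=9: enter STRING mode
pos=9: emit STR "a" (now at pos=12)
pos=13: enter STRING mode
pos=13: emit STR "hi" (now at pos=17)
pos=18: emit RPAREN ')'
DONE. 8 tokens: [ID, EQ, NUM, EQ, SEMI, STR, STR, RPAREN]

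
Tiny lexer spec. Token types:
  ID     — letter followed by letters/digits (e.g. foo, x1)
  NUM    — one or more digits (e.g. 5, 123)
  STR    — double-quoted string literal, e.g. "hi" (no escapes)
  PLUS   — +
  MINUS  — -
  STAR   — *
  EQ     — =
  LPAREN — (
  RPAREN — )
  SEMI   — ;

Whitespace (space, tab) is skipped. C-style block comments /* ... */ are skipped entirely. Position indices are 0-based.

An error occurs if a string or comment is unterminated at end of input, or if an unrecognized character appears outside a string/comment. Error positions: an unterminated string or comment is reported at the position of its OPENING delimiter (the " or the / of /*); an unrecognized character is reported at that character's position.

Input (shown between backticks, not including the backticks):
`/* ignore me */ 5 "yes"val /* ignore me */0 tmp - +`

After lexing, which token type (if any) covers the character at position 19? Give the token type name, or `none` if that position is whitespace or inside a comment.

Answer: STR

Derivation:
pos=0: enter COMMENT mode (saw '/*')
exit COMMENT mode (now at pos=15)
pos=16: emit NUM '5' (now at pos=17)
pos=18: enter STRING mode
pos=18: emit STR "yes" (now at pos=23)
pos=23: emit ID 'val' (now at pos=26)
pos=27: enter COMMENT mode (saw '/*')
exit COMMENT mode (now at pos=42)
pos=42: emit NUM '0' (now at pos=43)
pos=44: emit ID 'tmp' (now at pos=47)
pos=48: emit MINUS '-'
pos=50: emit PLUS '+'
DONE. 7 tokens: [NUM, STR, ID, NUM, ID, MINUS, PLUS]
Position 19: char is 'y' -> STR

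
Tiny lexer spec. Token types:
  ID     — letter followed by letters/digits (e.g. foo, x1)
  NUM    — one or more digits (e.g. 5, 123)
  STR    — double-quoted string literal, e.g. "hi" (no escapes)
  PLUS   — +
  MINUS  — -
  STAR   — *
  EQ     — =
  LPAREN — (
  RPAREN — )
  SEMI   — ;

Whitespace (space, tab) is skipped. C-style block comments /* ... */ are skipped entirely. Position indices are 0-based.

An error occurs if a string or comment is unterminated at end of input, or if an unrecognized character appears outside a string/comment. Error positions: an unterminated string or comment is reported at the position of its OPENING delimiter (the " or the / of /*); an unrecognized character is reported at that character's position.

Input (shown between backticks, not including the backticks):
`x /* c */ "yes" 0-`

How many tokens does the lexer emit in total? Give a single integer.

Answer: 4

Derivation:
pos=0: emit ID 'x' (now at pos=1)
pos=2: enter COMMENT mode (saw '/*')
exit COMMENT mode (now at pos=9)
pos=10: enter STRING mode
pos=10: emit STR "yes" (now at pos=15)
pos=16: emit NUM '0' (now at pos=17)
pos=17: emit MINUS '-'
DONE. 4 tokens: [ID, STR, NUM, MINUS]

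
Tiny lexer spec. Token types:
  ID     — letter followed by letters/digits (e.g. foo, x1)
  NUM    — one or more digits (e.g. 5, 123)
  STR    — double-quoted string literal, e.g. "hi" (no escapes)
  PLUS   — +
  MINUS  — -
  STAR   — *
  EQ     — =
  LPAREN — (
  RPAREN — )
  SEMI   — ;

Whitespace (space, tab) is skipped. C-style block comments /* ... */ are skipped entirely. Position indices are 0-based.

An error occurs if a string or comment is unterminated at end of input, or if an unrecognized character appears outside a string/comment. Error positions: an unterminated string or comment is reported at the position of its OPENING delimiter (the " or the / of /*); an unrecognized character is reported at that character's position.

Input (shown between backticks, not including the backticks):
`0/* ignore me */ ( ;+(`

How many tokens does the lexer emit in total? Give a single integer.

pos=0: emit NUM '0' (now at pos=1)
pos=1: enter COMMENT mode (saw '/*')
exit COMMENT mode (now at pos=16)
pos=17: emit LPAREN '('
pos=19: emit SEMI ';'
pos=20: emit PLUS '+'
pos=21: emit LPAREN '('
DONE. 5 tokens: [NUM, LPAREN, SEMI, PLUS, LPAREN]

Answer: 5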